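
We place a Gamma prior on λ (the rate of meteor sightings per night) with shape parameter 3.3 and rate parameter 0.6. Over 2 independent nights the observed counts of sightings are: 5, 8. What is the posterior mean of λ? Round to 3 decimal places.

Total count ∑xᵢ = 13 over n = 2 nights.
Gamma is conjugate to the Poisson likelihood: posterior is Gamma(shape = 3.3+13 = 16.3, rate = 0.6+2 = 2.6).
E[λ | data] = 16.3/2.6 = 6.269.

Posterior mean ≈ 6.269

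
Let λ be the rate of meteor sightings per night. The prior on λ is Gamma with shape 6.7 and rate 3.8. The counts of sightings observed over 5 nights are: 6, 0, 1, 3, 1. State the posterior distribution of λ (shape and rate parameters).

Total count ∑xᵢ = 11 over n = 5 nights.
Gamma is conjugate to the Poisson likelihood: posterior is Gamma(shape = 6.7+11 = 17.7, rate = 3.8+5 = 8.8).

Posterior: Gamma(shape=17.7, rate=8.8)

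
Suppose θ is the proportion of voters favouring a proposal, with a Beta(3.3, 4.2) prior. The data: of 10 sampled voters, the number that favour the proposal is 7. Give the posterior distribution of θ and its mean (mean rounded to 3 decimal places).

Observing 7 successes and 3 failures updates Beta(3.3, 4.2) by adding the success and failure counts to the two shape parameters: α = 3.3+7 = 10.3, β = 4.2+3 = 7.2.
E[θ | data] = 10.3/(10.3+7.2) = 0.589.

Posterior: Beta(10.3, 7.2); mean ≈ 0.589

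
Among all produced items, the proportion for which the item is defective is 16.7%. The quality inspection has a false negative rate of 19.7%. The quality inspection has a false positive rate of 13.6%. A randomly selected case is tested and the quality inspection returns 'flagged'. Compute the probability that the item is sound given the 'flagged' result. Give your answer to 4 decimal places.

Let H be the event that the item is defective. P(H) = 0.167, so P(¬H) = 0.833. With E the 'flagged' result, P(E|H) = 0.803 and P(E|¬H) = 0.136.
P(E) = 0.803·0.167 + 0.136·0.833 = 0.13410 + 0.11329 = 0.24739.
By Bayes' theorem, P(H|E) = 0.13410 / 0.24739 = 0.5421. Hence P(¬H|E) = 1 − 0.5421 = 0.4579.

P(¬H | E) ≈ 0.4579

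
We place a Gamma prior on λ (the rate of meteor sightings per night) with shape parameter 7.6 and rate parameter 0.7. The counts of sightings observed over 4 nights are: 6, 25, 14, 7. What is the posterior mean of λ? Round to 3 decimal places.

Total count ∑xᵢ = 52 over n = 4 nights.
Gamma is conjugate to the Poisson likelihood: posterior is Gamma(shape = 7.6+52 = 59.6, rate = 0.7+4 = 4.7).
Posterior mean = shape/rate = 59.6/4.7 = 12.681.

Posterior mean ≈ 12.681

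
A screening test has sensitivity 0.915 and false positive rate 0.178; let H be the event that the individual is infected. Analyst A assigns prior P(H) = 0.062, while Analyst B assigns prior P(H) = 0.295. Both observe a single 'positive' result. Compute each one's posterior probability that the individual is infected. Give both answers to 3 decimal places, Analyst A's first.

Analyst A: 0.254; Analyst B: 0.683

P('+'|H) = 0.915, P('+'|¬H) = 0.178.
Analyst A: numerator 0.915·0.062 = 0.056730; evidence = 0.056730+0.178·0.938 = 0.22369; posterior = 0.254.
Analyst B: numerator 0.915·0.295 = 0.26992; evidence = 0.26992+0.178·0.705 = 0.39541; posterior = 0.683.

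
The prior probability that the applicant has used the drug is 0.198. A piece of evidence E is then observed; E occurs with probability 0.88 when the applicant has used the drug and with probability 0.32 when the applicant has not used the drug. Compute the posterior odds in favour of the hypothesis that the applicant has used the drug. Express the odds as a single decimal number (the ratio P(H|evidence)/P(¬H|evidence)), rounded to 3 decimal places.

Posterior odds ≈ 0.679

Prior odds = 0.198/(1−0.198) = 0.24688.
Likelihood ratio for E = 0.88/0.32 = 2.7500.
Posterior odds = prior odds × LR = 0.67893.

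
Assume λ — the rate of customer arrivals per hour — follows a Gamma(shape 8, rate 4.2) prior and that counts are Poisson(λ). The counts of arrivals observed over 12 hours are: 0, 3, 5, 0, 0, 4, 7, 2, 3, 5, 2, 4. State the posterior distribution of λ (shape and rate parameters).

Total count ∑xᵢ = 35 over n = 12 hours.
Gamma is conjugate to the Poisson likelihood: posterior is Gamma(shape = 8+35 = 43, rate = 4.2+12 = 16.2).

Posterior: Gamma(shape=43, rate=16.2)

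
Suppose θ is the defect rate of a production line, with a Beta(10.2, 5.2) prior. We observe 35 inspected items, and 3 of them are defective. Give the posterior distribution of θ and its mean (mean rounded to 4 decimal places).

The binomial likelihood is conjugate to the Beta prior: with 3 successes and 32 failures, the posterior is Beta(10.2+3, 5.2+32) = Beta(13.2, 37.2).
E[θ | data] = 13.2/(13.2+37.2) = 0.2619.

Posterior: Beta(13.2, 37.2); mean ≈ 0.2619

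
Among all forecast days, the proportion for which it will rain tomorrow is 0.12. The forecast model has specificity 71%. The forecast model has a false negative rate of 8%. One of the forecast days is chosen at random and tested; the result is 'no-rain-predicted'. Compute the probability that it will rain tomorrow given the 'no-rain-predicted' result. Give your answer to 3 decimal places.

Let H be the event that it will rain tomorrow. P(H) = 0.12, so P(¬H) = 0.88. With E the 'no-rain-predicted' result, P(E|H) = 0.08 and P(E|¬H) = 0.71.
P(E) = 0.08·0.12 + 0.71·0.88 = 0.0096000 + 0.62480 = 0.63440.
By Bayes' theorem, P(H|E) = 0.0096000 / 0.63440 = 0.015.

P(H | E) ≈ 0.015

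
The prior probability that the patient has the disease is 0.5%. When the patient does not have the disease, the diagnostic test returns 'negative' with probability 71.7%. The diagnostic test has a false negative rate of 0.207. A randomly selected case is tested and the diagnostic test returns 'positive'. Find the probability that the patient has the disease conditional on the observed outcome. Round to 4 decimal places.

P(H | E) ≈ 0.0139

Write H for 'the patient has the disease'. Prior odds H:¬H = 0.005/0.995 = 0.0050251. For the 'positive' outcome, the likelihood ratio is 0.793/0.283 = 2.8021.
Posterior odds = 0.0050251 × 2.8021 = 0.014081, so P(H|E) = 0.014081/(1+0.014081) = 0.0139.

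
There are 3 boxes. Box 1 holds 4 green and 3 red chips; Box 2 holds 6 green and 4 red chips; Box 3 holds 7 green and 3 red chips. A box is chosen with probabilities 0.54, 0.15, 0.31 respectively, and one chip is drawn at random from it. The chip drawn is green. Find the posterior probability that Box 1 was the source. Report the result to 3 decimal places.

Posterior probability ≈ 0.501

Tabulate prior·likelihood by source: [1] prior 0.54, lik 0.5714, product 0.3086; [2] prior 0.15, lik 0.6, product 0.09000; [3] prior 0.31, lik 0.7, product 0.2170.
Normalizing constant = 0.61557; the posterior for Box 1 is its product over the sum, 0.3086/0.61557 = 0.501.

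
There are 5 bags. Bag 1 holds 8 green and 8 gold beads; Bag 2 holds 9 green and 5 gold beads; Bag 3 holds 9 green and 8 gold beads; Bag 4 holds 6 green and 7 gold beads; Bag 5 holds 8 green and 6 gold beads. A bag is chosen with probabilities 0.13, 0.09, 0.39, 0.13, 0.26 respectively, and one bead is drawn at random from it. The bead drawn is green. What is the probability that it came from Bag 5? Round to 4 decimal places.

Posterior probability ≈ 0.2762

P(green|Bag 1) = 0.5; P(green|Bag 2) = 0.6429; P(green|Bag 3) = 0.5294; P(green|Bag 4) = 0.4615; P(green|Bag 5) = 0.5714.
Prior × likelihood for each source: 0.13·0.5=0.06500, 0.09·0.6429=0.05786, 0.39·0.5294=0.2065, 0.13·0.4615=0.06000, 0.26·0.5714=0.1486. Summing gives P(green) = 0.53790.
P(Bag 5 | green) = 0.1486 / 0.53790 = 0.2762.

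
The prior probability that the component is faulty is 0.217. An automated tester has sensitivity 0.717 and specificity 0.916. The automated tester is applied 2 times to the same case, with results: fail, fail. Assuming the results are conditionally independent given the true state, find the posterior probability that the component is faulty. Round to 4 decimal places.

With H the event that the component is faulty, the joint likelihood of the observed sequence is P(data|H) = 0.717·0.717 = 0.51409 and P(data|¬H) = 0.084·0.084 = 0.0070560.
Bayes: P(H|data) = 0.217·0.51409 / (0.217·0.51409 + 0.783·0.0070560) = 0.11156/0.11708 = 0.9528.

Posterior P(H) ≈ 0.9528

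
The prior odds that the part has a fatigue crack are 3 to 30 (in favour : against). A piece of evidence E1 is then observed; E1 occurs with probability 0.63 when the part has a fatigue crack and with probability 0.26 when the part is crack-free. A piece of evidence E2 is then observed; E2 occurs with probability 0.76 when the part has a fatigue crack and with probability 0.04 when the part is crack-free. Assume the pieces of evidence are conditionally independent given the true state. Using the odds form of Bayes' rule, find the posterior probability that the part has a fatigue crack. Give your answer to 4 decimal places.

Posterior probability ≈ 0.8216

Prior odds = 3/30 = 0.10000. In log-odds, ln(0.10000) = -2.3026.
Add log likelihood ratios: ln(2.4231) + ln(19.000) = 3.8295.
Posterior log-odds = 1.5269, so posterior odds = exp(1.5269) = 4.6038. Converting, P(H|E) = 4.6038/5.6038 = 0.8216.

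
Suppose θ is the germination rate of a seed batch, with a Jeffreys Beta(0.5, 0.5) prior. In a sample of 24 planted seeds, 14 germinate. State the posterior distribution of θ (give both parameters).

Posterior: Beta(14.5, 10.5)

The binomial likelihood is conjugate to the Beta prior: with 14 successes and 10 failures, the posterior is Beta(0.5+14, 0.5+10) = Beta(14.5, 10.5).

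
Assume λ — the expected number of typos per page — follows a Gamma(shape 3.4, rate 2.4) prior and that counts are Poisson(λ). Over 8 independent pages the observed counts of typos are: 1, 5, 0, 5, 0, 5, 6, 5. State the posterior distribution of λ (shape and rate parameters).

Posterior: Gamma(shape=30.4, rate=10.4)

The Poisson likelihood adds the total count to the shape and the number of exposure periods to the rate. Here ∑xᵢ = 27 and n = 8, so shape 3.4→30.4 and rate 2.4→10.4.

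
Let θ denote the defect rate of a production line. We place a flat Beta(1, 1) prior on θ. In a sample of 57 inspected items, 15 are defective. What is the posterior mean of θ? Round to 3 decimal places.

Posterior mean ≈ 0.271

The binomial likelihood is conjugate to the Beta prior: with 15 successes and 42 failures, the posterior is Beta(1+15, 1+42) = Beta(16, 43).
Posterior mean = α/(α+β) = 16/59 = 0.271.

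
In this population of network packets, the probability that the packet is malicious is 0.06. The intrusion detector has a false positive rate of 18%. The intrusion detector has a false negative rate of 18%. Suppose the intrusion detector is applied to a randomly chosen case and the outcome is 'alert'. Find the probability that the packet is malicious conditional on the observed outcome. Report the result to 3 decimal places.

Write H for 'the packet is malicious'. Prior odds H:¬H = 0.06/0.94 = 0.063830. For the 'alert' outcome, the likelihood ratio is 0.82/0.18 = 4.5556.
Posterior odds = 0.063830 × 4.5556 = 0.29078, so P(H|E) = 0.29078/(1+0.29078) = 0.225.

P(H | E) ≈ 0.225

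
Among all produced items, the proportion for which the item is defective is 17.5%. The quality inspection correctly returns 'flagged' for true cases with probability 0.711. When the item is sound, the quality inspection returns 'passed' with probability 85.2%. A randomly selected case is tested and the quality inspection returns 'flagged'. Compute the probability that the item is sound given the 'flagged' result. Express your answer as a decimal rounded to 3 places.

Write H for 'the item is defective'. Prior odds H:¬H = 0.175/0.825 = 0.21212. For the 'flagged' outcome, the likelihood ratio is 0.711/0.148 = 4.8041.
Posterior odds = 0.21212 × 4.8041 = 1.0190, so P(H|E) = 1.0190/(1+1.0190) = 0.505. Then P(¬H|E) = 1 − 0.505 = 0.495.

P(¬H | E) ≈ 0.495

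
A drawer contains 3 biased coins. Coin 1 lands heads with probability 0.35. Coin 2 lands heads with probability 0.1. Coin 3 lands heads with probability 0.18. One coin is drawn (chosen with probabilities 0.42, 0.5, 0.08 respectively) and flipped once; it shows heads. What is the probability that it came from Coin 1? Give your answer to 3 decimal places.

P(heads|C1) = 0.35; P(heads|C2) = 0.1; P(heads|C3) = 0.18.
Prior × likelihood for each source: 0.42·0.35=0.1470, 0.5·0.1=0.05000, 0.08·0.18=0.01440. Summing gives P(heads) = 0.21140.
P(Coin 1 | heads) = 0.1470 / 0.21140 = 0.695.

Posterior probability ≈ 0.695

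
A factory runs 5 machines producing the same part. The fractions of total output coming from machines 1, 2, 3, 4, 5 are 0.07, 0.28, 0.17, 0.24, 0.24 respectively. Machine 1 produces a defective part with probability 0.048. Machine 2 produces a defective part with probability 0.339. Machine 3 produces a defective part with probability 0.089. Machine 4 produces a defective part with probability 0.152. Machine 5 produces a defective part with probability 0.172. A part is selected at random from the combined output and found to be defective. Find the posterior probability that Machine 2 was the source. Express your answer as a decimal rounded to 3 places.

Posterior probability ≈ 0.497

Tabulate prior·likelihood by source: [1] prior 0.07, lik 0.048, product 0.003360; [2] prior 0.28, lik 0.339, product 0.09492; [3] prior 0.17, lik 0.089, product 0.01513; [4] prior 0.24, lik 0.152, product 0.03648; [5] prior 0.24, lik 0.172, product 0.04128.
Normalizing constant = 0.19117; the posterior for Machine 2 is its product over the sum, 0.09492/0.19117 = 0.497.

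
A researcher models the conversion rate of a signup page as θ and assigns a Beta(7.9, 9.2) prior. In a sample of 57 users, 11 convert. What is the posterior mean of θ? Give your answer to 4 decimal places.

Posterior mean ≈ 0.2551

Observing 11 successes and 46 failures updates Beta(7.9, 9.2) by adding the success and failure counts to the two shape parameters: α = 7.9+11 = 18.9, β = 9.2+46 = 55.2.
Posterior mean = α/(α+β) = 18.9/74.1 = 0.2551.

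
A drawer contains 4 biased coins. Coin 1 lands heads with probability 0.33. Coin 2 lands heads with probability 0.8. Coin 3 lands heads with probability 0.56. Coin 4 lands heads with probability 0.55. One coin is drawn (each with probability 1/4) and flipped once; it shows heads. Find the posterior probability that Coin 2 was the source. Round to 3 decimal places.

Tabulate prior·likelihood by source: [1] prior 0.25, lik 0.33, product 0.08250; [2] prior 0.25, lik 0.8, product 0.2000; [3] prior 0.25, lik 0.56, product 0.1400; [4] prior 0.25, lik 0.55, product 0.1375.
Normalizing constant = 0.56000; the posterior for Coin 2 is its product over the sum, 0.2000/0.56000 = 0.357.

Posterior probability ≈ 0.357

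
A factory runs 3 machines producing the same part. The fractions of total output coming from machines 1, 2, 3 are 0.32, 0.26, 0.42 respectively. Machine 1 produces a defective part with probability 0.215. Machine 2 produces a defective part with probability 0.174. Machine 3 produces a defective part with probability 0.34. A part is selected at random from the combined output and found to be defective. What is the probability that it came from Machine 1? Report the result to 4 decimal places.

Posterior probability ≈ 0.2679

Tabulate prior·likelihood by source: [1] prior 0.32, lik 0.215, product 0.06880; [2] prior 0.26, lik 0.174, product 0.04524; [3] prior 0.42, lik 0.34, product 0.1428.
Normalizing constant = 0.25684; the posterior for Machine 1 is its product over the sum, 0.06880/0.25684 = 0.2679.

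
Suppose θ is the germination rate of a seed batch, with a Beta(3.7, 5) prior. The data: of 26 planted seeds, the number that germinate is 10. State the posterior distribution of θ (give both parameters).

Posterior: Beta(13.7, 21)

Observing 10 successes and 16 failures updates Beta(3.7, 5) by adding the success and failure counts to the two shape parameters: α = 3.7+10 = 13.7, β = 5+16 = 21.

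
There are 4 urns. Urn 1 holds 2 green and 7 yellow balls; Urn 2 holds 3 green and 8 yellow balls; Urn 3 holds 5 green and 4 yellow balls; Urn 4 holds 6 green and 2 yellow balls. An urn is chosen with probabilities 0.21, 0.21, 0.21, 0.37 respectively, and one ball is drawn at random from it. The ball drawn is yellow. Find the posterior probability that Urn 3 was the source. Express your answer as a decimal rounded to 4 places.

Posterior probability ≈ 0.1860

P(yellow|Urn 1) = 0.7778; P(yellow|Urn 2) = 0.7273; P(yellow|Urn 3) = 0.4444; P(yellow|Urn 4) = 0.25.
Prior × likelihood for each source: 0.21·0.7778=0.1633, 0.21·0.7273=0.1527, 0.21·0.4444=0.09333, 0.37·0.25=0.09250. Summing gives P(yellow) = 0.50189.
P(Urn 3 | yellow) = 0.09333 / 0.50189 = 0.1860.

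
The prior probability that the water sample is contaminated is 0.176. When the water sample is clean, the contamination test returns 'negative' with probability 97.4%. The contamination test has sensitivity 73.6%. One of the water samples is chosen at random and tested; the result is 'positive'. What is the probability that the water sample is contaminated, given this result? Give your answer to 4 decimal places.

Write H for 'the water sample is contaminated'. Prior odds H:¬H = 0.176/0.824 = 0.21359. For the 'positive' outcome, the likelihood ratio is 0.736/0.026 = 28.308.
Posterior odds = 0.21359 × 28.308 = 6.0463, so P(H|E) = 6.0463/(1+6.0463) = 0.8581.

P(H | E) ≈ 0.8581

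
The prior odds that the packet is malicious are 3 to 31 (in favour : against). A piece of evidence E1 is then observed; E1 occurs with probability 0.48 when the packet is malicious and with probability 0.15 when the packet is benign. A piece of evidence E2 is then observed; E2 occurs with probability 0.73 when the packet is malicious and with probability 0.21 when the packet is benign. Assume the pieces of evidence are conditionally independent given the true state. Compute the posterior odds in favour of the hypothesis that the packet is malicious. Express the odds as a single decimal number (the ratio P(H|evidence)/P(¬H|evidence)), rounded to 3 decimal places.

Posterior odds ≈ 1.076

Prior odds = 3/31 = 0.096774.
Likelihood ratio for E1 = 0.48/0.15 = 3.2000.
Likelihood ratio for E2 = 0.73/0.21 = 3.4762.
Posterior odds = prior odds × LR₁ × LR₂ = 1.0765.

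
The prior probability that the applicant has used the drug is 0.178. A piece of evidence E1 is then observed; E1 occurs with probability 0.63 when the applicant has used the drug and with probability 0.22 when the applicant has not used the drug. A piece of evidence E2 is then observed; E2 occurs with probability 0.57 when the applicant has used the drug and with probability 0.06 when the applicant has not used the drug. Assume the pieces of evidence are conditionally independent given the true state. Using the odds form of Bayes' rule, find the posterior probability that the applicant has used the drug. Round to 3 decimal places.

Posterior probability ≈ 0.855

Prior odds = 0.178/(1−0.178) = 0.21655.
Likelihood ratio for E1 = 0.63/0.22 = 2.8636.
Likelihood ratio for E2 = 0.57/0.06 = 9.5000.
Posterior odds = prior odds × LR₁ × LR₂ = 5.8910.
Posterior probability = odds/(1+odds) = 5.8910/6.8910 = 0.855.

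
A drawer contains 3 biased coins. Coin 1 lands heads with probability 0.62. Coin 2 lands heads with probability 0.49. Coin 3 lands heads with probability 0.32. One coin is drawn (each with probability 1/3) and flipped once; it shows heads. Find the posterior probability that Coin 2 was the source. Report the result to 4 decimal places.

Posterior probability ≈ 0.3427

Tabulate prior·likelihood by source: [1] prior 0.333333, lik 0.62, product 0.2067; [2] prior 0.333333, lik 0.49, product 0.1633; [3] prior 0.333333, lik 0.32, product 0.1067.
Normalizing constant = 0.47667; the posterior for Coin 2 is its product over the sum, 0.1633/0.47667 = 0.3427.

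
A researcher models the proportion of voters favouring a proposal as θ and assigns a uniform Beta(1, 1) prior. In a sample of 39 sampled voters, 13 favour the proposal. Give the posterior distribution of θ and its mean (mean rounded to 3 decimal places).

Posterior: Beta(14, 27); mean ≈ 0.341

The binomial likelihood is conjugate to the Beta prior: with 13 successes and 26 failures, the posterior is Beta(1+13, 1+26) = Beta(14, 27).
E[θ | data] = 14/(14+27) = 0.341.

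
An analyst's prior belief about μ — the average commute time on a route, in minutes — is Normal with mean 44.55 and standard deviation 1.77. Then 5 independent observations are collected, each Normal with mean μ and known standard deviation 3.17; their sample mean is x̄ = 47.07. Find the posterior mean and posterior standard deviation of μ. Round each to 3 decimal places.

Prior precision 1/τ₀² = 1/1.77² = 0.319193; data precision n/σ² = 5/3.17² = 0.497567.
Posterior precision = 0.319193 + 0.497567 = 0.816760, giving posterior SD = 1/√0.816760 = 1.107.
Posterior mean = (0.319193·44.55 + 0.497567·47.07) / 0.816760 = 46.085.

Posterior mean ≈ 46.085; posterior SD ≈ 1.107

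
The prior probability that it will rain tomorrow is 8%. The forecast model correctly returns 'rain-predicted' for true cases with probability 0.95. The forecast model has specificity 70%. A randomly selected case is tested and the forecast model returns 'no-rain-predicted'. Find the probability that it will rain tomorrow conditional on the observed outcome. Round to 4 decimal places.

Let H be the event that it will rain tomorrow. P(H) = 0.08, so P(¬H) = 0.92. With E the 'no-rain-predicted' result, P(E|H) = 0.05 and P(E|¬H) = 0.7.
P(E) = 0.05·0.08 + 0.7·0.92 = 0.0040000 + 0.64400 = 0.64800.
By Bayes' theorem, P(H|E) = 0.0040000 / 0.64800 = 0.0062.

P(H | E) ≈ 0.0062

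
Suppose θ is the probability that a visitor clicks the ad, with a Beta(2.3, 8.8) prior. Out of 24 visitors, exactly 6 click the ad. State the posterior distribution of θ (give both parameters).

Observing 6 successes and 18 failures updates Beta(2.3, 8.8) by adding the success and failure counts to the two shape parameters: α = 2.3+6 = 8.3, β = 8.8+18 = 26.8.

Posterior: Beta(8.3, 26.8)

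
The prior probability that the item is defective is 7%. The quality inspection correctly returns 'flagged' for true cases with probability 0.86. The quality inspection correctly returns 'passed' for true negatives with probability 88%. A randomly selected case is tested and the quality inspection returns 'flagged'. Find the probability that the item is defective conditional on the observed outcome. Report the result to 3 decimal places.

Let H be the event that the item is defective. P(H) = 0.07, so P(¬H) = 0.93. With E the 'flagged' result, P(E|H) = 0.86 and P(E|¬H) = 0.12.
P(E) = 0.86·0.07 + 0.12·0.93 = 0.060200 + 0.11160 = 0.17180.
By Bayes' theorem, P(H|E) = 0.060200 / 0.17180 = 0.350.

P(H | E) ≈ 0.350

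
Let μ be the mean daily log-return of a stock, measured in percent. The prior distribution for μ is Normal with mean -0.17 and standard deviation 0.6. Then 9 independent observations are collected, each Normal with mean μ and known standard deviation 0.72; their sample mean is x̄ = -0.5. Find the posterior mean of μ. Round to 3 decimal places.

Posterior mean ≈ -0.454

With known σ, the Normal prior is conjugate. Weight on the data is w = (n/σ²)/(n/σ² + 1/τ₀²) = 17.3611/(17.3611+2.77778) = 0.86207.
Posterior mean = w·x̄ + (1−w)·μ₀ = 0.86207·-0.5 + 0.13793·-0.17 = -0.454.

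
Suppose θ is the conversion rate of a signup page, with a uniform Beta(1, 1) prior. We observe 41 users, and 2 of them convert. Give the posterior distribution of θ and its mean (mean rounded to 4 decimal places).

Posterior: Beta(3, 40); mean ≈ 0.0698

Observing 2 successes and 39 failures updates Beta(1, 1) by adding the success and failure counts to the two shape parameters: α = 1+2 = 3, β = 1+39 = 40.
E[θ | data] = 3/(3+40) = 0.0698.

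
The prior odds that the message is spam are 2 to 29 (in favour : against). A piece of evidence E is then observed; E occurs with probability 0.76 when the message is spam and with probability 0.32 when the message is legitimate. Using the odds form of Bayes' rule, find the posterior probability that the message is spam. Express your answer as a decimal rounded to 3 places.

Posterior probability ≈ 0.141

Prior odds = 2/29 = 0.068966.
Likelihood ratio for E = 0.76/0.32 = 2.3750.
Posterior odds = prior odds × LR = 0.16379.
Posterior probability = odds/(1+odds) = 0.16379/1.1638 = 0.141.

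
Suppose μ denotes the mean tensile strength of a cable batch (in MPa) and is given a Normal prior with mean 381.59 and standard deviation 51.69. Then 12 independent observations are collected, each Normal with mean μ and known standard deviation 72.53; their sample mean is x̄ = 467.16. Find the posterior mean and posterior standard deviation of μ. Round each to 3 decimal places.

Posterior mean ≈ 455.099; posterior SD ≈ 19.406

Prior precision 1/τ₀² = 1/51.69² = 0.00037427; data precision n/σ² = 12/72.53² = 0.00228111.
Posterior precision = 0.00037427 + 0.00228111 = 0.00265538, giving posterior SD = 1/√0.00265538 = 19.406.
Posterior mean = (0.00037427·381.59 + 0.00228111·467.16) / 0.00265538 = 455.099.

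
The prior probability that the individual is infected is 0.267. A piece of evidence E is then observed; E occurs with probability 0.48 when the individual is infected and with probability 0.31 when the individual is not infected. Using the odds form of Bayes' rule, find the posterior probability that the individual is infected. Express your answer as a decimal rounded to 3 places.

Prior odds = 0.267/(1−0.267) = 0.36426.
Likelihood ratio for E = 0.48/0.31 = 1.5484.
Posterior odds = prior odds × LR = 0.56401.
Posterior probability = odds/(1+odds) = 0.56401/1.5640 = 0.361.

Posterior probability ≈ 0.361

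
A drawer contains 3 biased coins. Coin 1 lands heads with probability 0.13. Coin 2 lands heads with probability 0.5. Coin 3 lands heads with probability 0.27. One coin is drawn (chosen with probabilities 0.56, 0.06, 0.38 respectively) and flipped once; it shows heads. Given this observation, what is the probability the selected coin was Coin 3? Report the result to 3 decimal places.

Tabulate prior·likelihood by source: [1] prior 0.56, lik 0.13, product 0.07280; [2] prior 0.06, lik 0.5, product 0.03000; [3] prior 0.38, lik 0.27, product 0.1026.
Normalizing constant = 0.20540; the posterior for Coin 3 is its product over the sum, 0.1026/0.20540 = 0.500.

Posterior probability ≈ 0.500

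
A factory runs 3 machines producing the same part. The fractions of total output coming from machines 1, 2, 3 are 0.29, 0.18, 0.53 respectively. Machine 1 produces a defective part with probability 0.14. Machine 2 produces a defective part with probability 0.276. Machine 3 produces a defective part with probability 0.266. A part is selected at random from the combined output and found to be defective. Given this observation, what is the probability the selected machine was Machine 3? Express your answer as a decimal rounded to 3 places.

P(defective|M1) = 0.14; P(defective|M2) = 0.276; P(defective|M3) = 0.266.
Prior × likelihood for each source: 0.29·0.14=0.04060, 0.18·0.276=0.04968, 0.53·0.266=0.1410. Summing gives P(defective) = 0.23126.
P(Machine 3 | defective) = 0.1410 / 0.23126 = 0.610.

Posterior probability ≈ 0.610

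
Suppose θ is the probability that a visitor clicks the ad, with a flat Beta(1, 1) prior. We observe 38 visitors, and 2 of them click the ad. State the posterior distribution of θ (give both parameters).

Observing 2 successes and 36 failures updates Beta(1, 1) by adding the success and failure counts to the two shape parameters: α = 1+2 = 3, β = 1+36 = 37.

Posterior: Beta(3, 37)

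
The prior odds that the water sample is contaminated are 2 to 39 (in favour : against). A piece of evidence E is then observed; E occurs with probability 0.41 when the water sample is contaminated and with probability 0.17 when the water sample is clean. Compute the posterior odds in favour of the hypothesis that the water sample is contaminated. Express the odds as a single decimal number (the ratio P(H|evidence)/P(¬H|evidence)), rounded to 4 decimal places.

Posterior odds ≈ 0.1237

Prior odds = 2/39 = 0.051282.
Likelihood ratio for E = 0.41/0.17 = 2.4118.
Posterior odds = prior odds × LR = 0.12368.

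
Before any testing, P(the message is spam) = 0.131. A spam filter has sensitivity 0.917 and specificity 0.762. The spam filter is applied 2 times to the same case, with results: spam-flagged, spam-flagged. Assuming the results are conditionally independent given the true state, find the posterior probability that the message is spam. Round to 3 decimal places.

Posterior P(H) ≈ 0.691

With H the event that the message is spam, the joint likelihood of the observed sequence is P(data|H) = 0.917·0.917 = 0.84089 and P(data|¬H) = 0.238·0.238 = 0.056644.
Bayes: P(H|data) = 0.131·0.84089 / (0.131·0.84089 + 0.869·0.056644) = 0.11016/0.15938 = 0.6912.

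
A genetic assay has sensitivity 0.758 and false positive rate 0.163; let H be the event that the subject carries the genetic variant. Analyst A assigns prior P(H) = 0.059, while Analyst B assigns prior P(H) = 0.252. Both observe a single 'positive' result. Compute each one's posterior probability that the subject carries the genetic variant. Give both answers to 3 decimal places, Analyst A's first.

The likelihood ratio for a 'positive' result is 0.758/0.163 = 4.6503.
Analyst A: prior odds 0.059/0.941 = 0.062699; posterior odds 0.29157; posterior probability 0.226.
Analyst B: prior odds 0.252/0.748 = 0.33690; posterior odds 1.5667; posterior probability 0.610.

Analyst A: 0.226; Analyst B: 0.610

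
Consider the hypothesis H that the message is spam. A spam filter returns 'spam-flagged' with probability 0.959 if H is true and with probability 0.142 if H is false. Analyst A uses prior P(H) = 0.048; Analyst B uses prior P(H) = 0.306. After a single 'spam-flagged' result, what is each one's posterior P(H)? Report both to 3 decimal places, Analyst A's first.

Analyst A: 0.254; Analyst B: 0.749

The likelihood ratio for a 'spam-flagged' result is 0.959/0.142 = 6.7535.
Analyst A: prior odds 0.048/0.952 = 0.050420; posterior odds 0.34051; posterior probability 0.254.
Analyst B: prior odds 0.306/0.694 = 0.44092; posterior odds 2.9778; posterior probability 0.749.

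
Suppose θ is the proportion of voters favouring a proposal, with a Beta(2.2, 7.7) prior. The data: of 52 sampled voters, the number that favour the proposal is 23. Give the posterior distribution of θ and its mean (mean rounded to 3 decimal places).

Posterior: Beta(25.2, 36.7); mean ≈ 0.407

The binomial likelihood is conjugate to the Beta prior: with 23 successes and 29 failures, the posterior is Beta(2.2+23, 7.7+29) = Beta(25.2, 36.7).
E[θ | data] = 25.2/(25.2+36.7) = 0.407.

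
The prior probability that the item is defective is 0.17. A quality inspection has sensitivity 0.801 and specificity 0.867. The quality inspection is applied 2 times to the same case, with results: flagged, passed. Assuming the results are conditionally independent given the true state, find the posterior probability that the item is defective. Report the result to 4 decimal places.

Posterior P(H) ≈ 0.2207

Let H be the event that the item is defective; start with P(H) = 0.17. P('flagged'|H) = 0.801, P('flagged'|¬H) = 0.133.
Update on result 1 ('flagged'): P(H) ← 0.801·0.1700 / (0.801·0.1700 + 0.133·0.8300) = 0.13617/0.24656 = 0.5523.
Update on result 2 ('passed'): P(H) ← 0.199·0.5523 / (0.199·0.5523 + 0.867·0.4477) = 0.10990/0.49808 = 0.2207.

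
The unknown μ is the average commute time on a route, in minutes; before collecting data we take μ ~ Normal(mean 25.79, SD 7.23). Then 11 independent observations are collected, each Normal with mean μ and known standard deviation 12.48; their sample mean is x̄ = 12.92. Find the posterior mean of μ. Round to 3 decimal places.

Posterior mean ≈ 15.663

With known σ, the Normal prior is conjugate. Weight on the data is w = (n/σ²)/(n/σ² + 1/τ₀²) = 0.0706258/(0.0706258+0.0191304) = 0.78686.
Posterior mean = w·x̄ + (1−w)·μ₀ = 0.78686·12.92 + 0.21314·25.79 = 15.663.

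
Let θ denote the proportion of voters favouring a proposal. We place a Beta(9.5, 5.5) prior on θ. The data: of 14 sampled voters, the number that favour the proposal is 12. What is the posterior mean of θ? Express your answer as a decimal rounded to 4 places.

The binomial likelihood is conjugate to the Beta prior: with 12 successes and 2 failures, the posterior is Beta(9.5+12, 5.5+2) = Beta(21.5, 7.5).
E[θ | data] = 21.5/(21.5+7.5) = 0.7414.

Posterior mean ≈ 0.7414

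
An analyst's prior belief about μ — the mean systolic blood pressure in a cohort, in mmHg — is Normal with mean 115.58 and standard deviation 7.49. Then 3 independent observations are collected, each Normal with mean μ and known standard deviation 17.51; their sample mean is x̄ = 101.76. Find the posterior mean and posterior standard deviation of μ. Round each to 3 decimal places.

Posterior mean ≈ 110.682; posterior SD ≈ 6.018

With known σ, the Normal prior is conjugate. Weight on the data is w = (n/σ²)/(n/σ² + 1/τ₀²) = 0.00978473/(0.00978473+0.0178253) = 0.35439.
Posterior mean = w·x̄ + (1−w)·μ₀ = 0.35439·101.76 + 0.64561·115.58 = 110.682. Posterior variance = 1/(0.00978473+0.0178253) = 36.2187, so SD = 6.018.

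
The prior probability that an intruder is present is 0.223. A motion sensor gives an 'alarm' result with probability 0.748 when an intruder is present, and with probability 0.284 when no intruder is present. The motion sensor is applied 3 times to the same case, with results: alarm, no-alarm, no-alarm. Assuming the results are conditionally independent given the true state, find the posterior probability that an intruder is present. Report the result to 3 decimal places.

Posterior P(H) ≈ 0.086

With H the event that an intruder is present, the joint likelihood of the observed sequence is P(data|H) = 0.748·0.252·0.252 = 0.047501 and P(data|¬H) = 0.284·0.716·0.716 = 0.14559.
Bayes: P(H|data) = 0.223·0.047501 / (0.223·0.047501 + 0.777·0.14559) = 0.010593/0.12372 = 0.0856.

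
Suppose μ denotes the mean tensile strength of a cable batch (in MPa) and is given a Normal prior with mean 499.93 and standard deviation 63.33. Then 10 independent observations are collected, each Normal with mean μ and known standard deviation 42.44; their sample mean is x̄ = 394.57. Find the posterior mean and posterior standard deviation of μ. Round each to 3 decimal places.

Prior precision 1/τ₀² = 1/63.33² = 0.00024933; data precision n/σ² = 10/42.44² = 0.00555200.
Posterior precision = 0.00024933 + 0.00555200 = 0.00580133, giving posterior SD = 1/√0.00580133 = 13.129.
Posterior mean = (0.00024933·499.93 + 0.00555200·394.57) / 0.00580133 = 399.098.

Posterior mean ≈ 399.098; posterior SD ≈ 13.129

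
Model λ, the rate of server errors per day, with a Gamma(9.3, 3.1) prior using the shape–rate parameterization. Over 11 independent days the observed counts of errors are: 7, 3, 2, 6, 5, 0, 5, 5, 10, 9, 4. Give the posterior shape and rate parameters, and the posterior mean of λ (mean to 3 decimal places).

Posterior: Gamma(shape=65.3, rate=14.1); mean ≈ 4.631

Total count ∑xᵢ = 56 over n = 11 days.
Gamma is conjugate to the Poisson likelihood: posterior is Gamma(shape = 9.3+56 = 65.3, rate = 3.1+11 = 14.1).
E[λ | data] = 65.3/14.1 = 4.631.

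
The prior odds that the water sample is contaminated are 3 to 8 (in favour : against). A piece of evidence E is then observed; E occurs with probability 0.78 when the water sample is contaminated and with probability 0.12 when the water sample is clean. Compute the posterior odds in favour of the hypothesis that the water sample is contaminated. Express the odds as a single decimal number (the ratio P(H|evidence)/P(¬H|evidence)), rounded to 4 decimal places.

Prior odds = 3/8 = 0.37500.
Likelihood ratio for E = 0.78/0.12 = 6.5000.
Posterior odds = prior odds × LR = 2.4375.

Posterior odds ≈ 2.4375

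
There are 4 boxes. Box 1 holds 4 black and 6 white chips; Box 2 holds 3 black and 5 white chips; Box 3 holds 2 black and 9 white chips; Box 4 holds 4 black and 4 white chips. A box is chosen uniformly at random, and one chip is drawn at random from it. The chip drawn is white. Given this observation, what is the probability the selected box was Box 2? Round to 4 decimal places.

Posterior probability ≈ 0.2458

P(white|Box 1) = 0.6; P(white|Box 2) = 0.625; P(white|Box 3) = 0.8182; P(white|Box 4) = 0.5.
Prior × likelihood for each source: 0.25·0.6=0.1500, 0.25·0.625=0.1562, 0.25·0.8182=0.2045, 0.25·0.5=0.1250. Summing gives P(white) = 0.63580.
P(Box 2 | white) = 0.1562 / 0.63580 = 0.2458.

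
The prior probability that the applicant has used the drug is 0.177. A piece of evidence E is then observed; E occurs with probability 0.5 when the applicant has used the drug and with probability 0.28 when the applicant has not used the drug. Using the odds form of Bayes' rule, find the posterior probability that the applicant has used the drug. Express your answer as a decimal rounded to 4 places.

Posterior probability ≈ 0.2775

Prior odds = 0.177/(1−0.177) = 0.21507.
Likelihood ratio for E = 0.5/0.28 = 1.7857.
Posterior odds = prior odds × LR = 0.38405.
Posterior probability = odds/(1+odds) = 0.38405/1.3840 = 0.2775.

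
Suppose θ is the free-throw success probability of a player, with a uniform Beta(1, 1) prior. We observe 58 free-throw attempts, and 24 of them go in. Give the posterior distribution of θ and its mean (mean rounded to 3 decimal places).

Posterior: Beta(25, 35); mean ≈ 0.417

Observing 24 successes and 34 failures updates Beta(1, 1) by adding the success and failure counts to the two shape parameters: α = 1+24 = 25, β = 1+34 = 35.
E[θ | data] = 25/(25+35) = 0.417.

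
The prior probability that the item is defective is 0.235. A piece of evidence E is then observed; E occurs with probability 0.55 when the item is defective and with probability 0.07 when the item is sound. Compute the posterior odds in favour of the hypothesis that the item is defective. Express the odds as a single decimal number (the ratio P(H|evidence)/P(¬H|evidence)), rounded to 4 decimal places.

Prior odds = 0.235/(1−0.235) = 0.30719.
Likelihood ratio for E = 0.55/0.07 = 7.8571.
Posterior odds = prior odds × LR = 2.4136.

Posterior odds ≈ 2.4136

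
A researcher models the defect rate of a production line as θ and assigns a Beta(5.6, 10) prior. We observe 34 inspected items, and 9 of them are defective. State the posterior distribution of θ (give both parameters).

Posterior: Beta(14.6, 35)

The binomial likelihood is conjugate to the Beta prior: with 9 successes and 25 failures, the posterior is Beta(5.6+9, 10+25) = Beta(14.6, 35).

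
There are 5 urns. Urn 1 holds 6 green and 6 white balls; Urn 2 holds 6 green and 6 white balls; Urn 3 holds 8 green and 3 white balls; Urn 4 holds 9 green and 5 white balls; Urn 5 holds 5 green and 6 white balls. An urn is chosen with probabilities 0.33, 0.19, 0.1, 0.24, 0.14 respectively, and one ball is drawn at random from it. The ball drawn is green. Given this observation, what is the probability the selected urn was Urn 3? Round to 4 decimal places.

Tabulate prior·likelihood by source: [1] prior 0.33, lik 0.5, product 0.1650; [2] prior 0.19, lik 0.5, product 0.09500; [3] prior 0.1, lik 0.7273, product 0.07273; [4] prior 0.24, lik 0.6429, product 0.1543; [5] prior 0.14, lik 0.4545, product 0.06364.
Normalizing constant = 0.55065; the posterior for Urn 3 is its product over the sum, 0.07273/0.55065 = 0.1321.

Posterior probability ≈ 0.1321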